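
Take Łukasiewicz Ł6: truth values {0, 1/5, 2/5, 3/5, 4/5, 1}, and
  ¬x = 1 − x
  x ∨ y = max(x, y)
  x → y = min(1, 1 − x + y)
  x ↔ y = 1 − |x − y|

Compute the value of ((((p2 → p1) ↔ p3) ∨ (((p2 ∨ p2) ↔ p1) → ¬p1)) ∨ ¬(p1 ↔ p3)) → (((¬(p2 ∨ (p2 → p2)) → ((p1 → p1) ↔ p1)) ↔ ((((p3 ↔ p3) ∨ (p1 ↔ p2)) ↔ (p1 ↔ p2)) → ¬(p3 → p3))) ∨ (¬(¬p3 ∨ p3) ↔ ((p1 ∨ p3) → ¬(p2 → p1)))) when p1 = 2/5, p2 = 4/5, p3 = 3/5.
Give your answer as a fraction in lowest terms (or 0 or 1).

p2 → p1 = 4/5 → 2/5 = 3/5
(p2 → p1) ↔ p3 = 3/5 ↔ 3/5 = 1
p2 ∨ p2 = 4/5 ∨ 4/5 = 4/5
(p2 ∨ p2) ↔ p1 = 4/5 ↔ 2/5 = 3/5
¬p1 = ¬2/5 = 3/5
((p2 ∨ p2) ↔ p1) → ¬p1 = 3/5 → 3/5 = 1
((p2 → p1) ↔ p3) ∨ (((p2 ∨ p2) ↔ p1) → ¬p1) = 1 ∨ 1 = 1
p1 ↔ p3 = 2/5 ↔ 3/5 = 4/5
¬(p1 ↔ p3) = ¬4/5 = 1/5
(((p2 → p1) ↔ p3) ∨ (((p2 ∨ p2) ↔ p1) → ¬p1)) ∨ ¬(p1 ↔ p3) = 1 ∨ 1/5 = 1
p2 → p2 = 4/5 → 4/5 = 1
p2 ∨ (p2 → p2) = 4/5 ∨ 1 = 1
¬(p2 ∨ (p2 → p2)) = ¬1 = 0
p1 → p1 = 2/5 → 2/5 = 1
(p1 → p1) ↔ p1 = 1 ↔ 2/5 = 2/5
¬(p2 ∨ (p2 → p2)) → ((p1 → p1) ↔ p1) = 0 → 2/5 = 1
p3 ↔ p3 = 3/5 ↔ 3/5 = 1
p1 ↔ p2 = 2/5 ↔ 4/5 = 3/5
(p3 ↔ p3) ∨ (p1 ↔ p2) = 1 ∨ 3/5 = 1
p1 ↔ p2 = 2/5 ↔ 4/5 = 3/5
((p3 ↔ p3) ∨ (p1 ↔ p2)) ↔ (p1 ↔ p2) = 1 ↔ 3/5 = 3/5
p3 → p3 = 3/5 → 3/5 = 1
¬(p3 → p3) = ¬1 = 0
(((p3 ↔ p3) ∨ (p1 ↔ p2)) ↔ (p1 ↔ p2)) → ¬(p3 → p3) = 3/5 → 0 = 2/5
(¬(p2 ∨ (p2 → p2)) → ((p1 → p1) ↔ p1)) ↔ ((((p3 ↔ p3) ∨ (p1 ↔ p2)) ↔ (p1 ↔ p2)) → ¬(p3 → p3)) = 1 ↔ 2/5 = 2/5
¬p3 = ¬3/5 = 2/5
¬p3 ∨ p3 = 2/5 ∨ 3/5 = 3/5
¬(¬p3 ∨ p3) = ¬3/5 = 2/5
p1 ∨ p3 = 2/5 ∨ 3/5 = 3/5
p2 → p1 = 4/5 → 2/5 = 3/5
¬(p2 → p1) = ¬3/5 = 2/5
(p1 ∨ p3) → ¬(p2 → p1) = 3/5 → 2/5 = 4/5
¬(¬p3 ∨ p3) ↔ ((p1 ∨ p3) → ¬(p2 → p1)) = 2/5 ↔ 4/5 = 3/5
((¬(p2 ∨ (p2 → p2)) → ((p1 → p1) ↔ p1)) ↔ ((((p3 ↔ p3) ∨ (p1 ↔ p2)) ↔ (p1 ↔ p2)) → ¬(p3 → p3))) ∨ (¬(¬p3 ∨ p3) ↔ ((p1 ∨ p3) → ¬(p2 → p1))) = 2/5 ∨ 3/5 = 3/5
((((p2 → p1) ↔ p3) ∨ (((p2 ∨ p2) ↔ p1) → ¬p1)) ∨ ¬(p1 ↔ p3)) → (((¬(p2 ∨ (p2 → p2)) → ((p1 → p1) ↔ p1)) ↔ ((((p3 ↔ p3) ∨ (p1 ↔ p2)) ↔ (p1 ↔ p2)) → ¬(p3 → p3))) ∨ (¬(¬p3 ∨ p3) ↔ ((p1 ∨ p3) → ¬(p2 → p1)))) = 1 → 3/5 = 3/5

3/5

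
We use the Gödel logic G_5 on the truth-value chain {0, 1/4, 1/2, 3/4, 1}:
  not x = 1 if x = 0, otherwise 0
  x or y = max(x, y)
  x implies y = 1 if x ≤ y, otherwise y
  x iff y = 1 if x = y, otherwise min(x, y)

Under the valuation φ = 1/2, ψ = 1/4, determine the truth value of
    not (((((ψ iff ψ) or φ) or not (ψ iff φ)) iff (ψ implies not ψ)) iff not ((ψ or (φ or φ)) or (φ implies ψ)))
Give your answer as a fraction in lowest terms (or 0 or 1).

ψ iff ψ = 1/4 iff 1/4 = 1
(ψ iff ψ) or φ = 1 or 1/2 = 1
ψ iff φ = 1/4 iff 1/2 = 1/4
not (ψ iff φ) = not 1/4 = 0
((ψ iff ψ) or φ) or not (ψ iff φ) = 1 or 0 = 1
not ψ = not 1/4 = 0
ψ implies not ψ = 1/4 implies 0 = 0
(((ψ iff ψ) or φ) or not (ψ iff φ)) iff (ψ implies not ψ) = 1 iff 0 = 0
φ or φ = 1/2 or 1/2 = 1/2
ψ or (φ or φ) = 1/4 or 1/2 = 1/2
φ implies ψ = 1/2 implies 1/4 = 1/4
(ψ or (φ or φ)) or (φ implies ψ) = 1/2 or 1/4 = 1/2
not ((ψ or (φ or φ)) or (φ implies ψ)) = not 1/2 = 0
((((ψ iff ψ) or φ) or not (ψ iff φ)) iff (ψ implies not ψ)) iff not ((ψ or (φ or φ)) or (φ implies ψ)) = 0 iff 0 = 1
not (((((ψ iff ψ) or φ) or not (ψ iff φ)) iff (ψ implies not ψ)) iff not ((ψ or (φ or φ)) or (φ implies ψ))) = not 1 = 0

0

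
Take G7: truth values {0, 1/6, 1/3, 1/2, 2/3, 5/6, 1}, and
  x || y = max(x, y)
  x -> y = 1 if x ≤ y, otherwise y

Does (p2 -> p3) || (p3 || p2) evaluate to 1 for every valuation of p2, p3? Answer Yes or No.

Counterexample: take p2 = 1/6, p3 = 0.
p2 -> p3 = 1/6 -> 0 = 0
p3 || p2 = 0 || 1/6 = 1/6
(p2 -> p3) || (p3 || p2) = 0 || 1/6 = 1/6
This gives 1/6 ≠ 1.

No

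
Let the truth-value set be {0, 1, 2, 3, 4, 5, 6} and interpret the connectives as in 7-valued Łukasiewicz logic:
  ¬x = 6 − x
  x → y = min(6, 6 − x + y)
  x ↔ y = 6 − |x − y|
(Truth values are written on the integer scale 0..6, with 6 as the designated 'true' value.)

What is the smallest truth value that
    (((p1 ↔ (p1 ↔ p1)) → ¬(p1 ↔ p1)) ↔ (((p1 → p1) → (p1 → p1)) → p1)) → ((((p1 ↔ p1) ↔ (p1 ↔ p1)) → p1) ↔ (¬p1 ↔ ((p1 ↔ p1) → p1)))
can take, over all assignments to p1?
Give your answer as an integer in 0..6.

3

Take p1 = 3:
p1 ↔ p1 = 3 ↔ 3 = 6
p1 ↔ (p1 ↔ p1) = 3 ↔ 6 = 3
p1 ↔ p1 = 3 ↔ 3 = 6
¬(p1 ↔ p1) = ¬6 = 0
(p1 ↔ (p1 ↔ p1)) → ¬(p1 ↔ p1) = 3 → 0 = 3
p1 → p1 = 3 → 3 = 6
p1 → p1 = 3 → 3 = 6
(p1 → p1) → (p1 → p1) = 6 → 6 = 6
((p1 → p1) → (p1 → p1)) → p1 = 6 → 3 = 3
((p1 ↔ (p1 ↔ p1)) → ¬(p1 ↔ p1)) ↔ (((p1 → p1) → (p1 → p1)) → p1) = 3 ↔ 3 = 6
p1 ↔ p1 = 3 ↔ 3 = 6
p1 ↔ p1 = 3 ↔ 3 = 6
(p1 ↔ p1) ↔ (p1 ↔ p1) = 6 ↔ 6 = 6
((p1 ↔ p1) ↔ (p1 ↔ p1)) → p1 = 6 → 3 = 3
¬p1 = ¬3 = 3
p1 ↔ p1 = 3 ↔ 3 = 6
(p1 ↔ p1) → p1 = 6 → 3 = 3
¬p1 ↔ ((p1 ↔ p1) → p1) = 3 ↔ 3 = 6
(((p1 ↔ p1) ↔ (p1 ↔ p1)) → p1) ↔ (¬p1 ↔ ((p1 ↔ p1) → p1)) = 3 ↔ 6 = 3
(((p1 ↔ (p1 ↔ p1)) → ¬(p1 ↔ p1)) ↔ (((p1 → p1) → (p1 → p1)) → p1)) → ((((p1 ↔ p1) ↔ (p1 ↔ p1)) → p1) ↔ (¬p1 ↔ ((p1 ↔ p1) → p1))) = 6 → 3 = 3
No assignment yields a value below 3, so this is the minimum.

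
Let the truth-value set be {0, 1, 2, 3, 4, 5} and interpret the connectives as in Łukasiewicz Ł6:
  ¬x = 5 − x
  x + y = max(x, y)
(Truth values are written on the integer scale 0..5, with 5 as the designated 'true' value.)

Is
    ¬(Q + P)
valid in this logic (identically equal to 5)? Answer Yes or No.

No

Counterexample: take P = 0, Q = 1.
Q + P = 1 + 0 = 1
¬(Q + P) = ¬1 = 4
This gives 4 ≠ 5.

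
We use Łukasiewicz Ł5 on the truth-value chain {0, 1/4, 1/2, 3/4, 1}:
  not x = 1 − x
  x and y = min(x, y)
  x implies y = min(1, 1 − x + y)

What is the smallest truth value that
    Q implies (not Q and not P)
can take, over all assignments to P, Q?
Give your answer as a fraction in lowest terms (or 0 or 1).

Take P = 0, Q = 1:
not Q = not 1 = 0
not P = not 0 = 1
not Q and not P = 0 and 1 = 0
Q implies (not Q and not P) = 1 implies 0 = 0
No assignment yields a value below 0, so this is the minimum.

0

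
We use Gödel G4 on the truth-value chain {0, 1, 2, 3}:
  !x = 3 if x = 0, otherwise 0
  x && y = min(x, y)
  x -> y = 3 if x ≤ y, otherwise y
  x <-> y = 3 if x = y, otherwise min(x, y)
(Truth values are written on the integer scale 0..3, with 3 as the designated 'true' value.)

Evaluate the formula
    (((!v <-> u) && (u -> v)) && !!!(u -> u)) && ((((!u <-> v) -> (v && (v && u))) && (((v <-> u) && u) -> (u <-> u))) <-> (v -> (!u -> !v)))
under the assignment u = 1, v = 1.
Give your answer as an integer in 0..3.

!v = !1 = 0
!v <-> u = 0 <-> 1 = 0
u -> v = 1 -> 1 = 3
(!v <-> u) && (u -> v) = 0 && 3 = 0
u -> u = 1 -> 1 = 3
!(u -> u) = !3 = 0
!!(u -> u) = !0 = 3
!!!(u -> u) = !3 = 0
((!v <-> u) && (u -> v)) && !!!(u -> u) = 0 && 0 = 0
!u = !1 = 0
!u <-> v = 0 <-> 1 = 0
v && u = 1 && 1 = 1
v && (v && u) = 1 && 1 = 1
(!u <-> v) -> (v && (v && u)) = 0 -> 1 = 3
v <-> u = 1 <-> 1 = 3
(v <-> u) && u = 3 && 1 = 1
u <-> u = 1 <-> 1 = 3
((v <-> u) && u) -> (u <-> u) = 1 -> 3 = 3
((!u <-> v) -> (v && (v && u))) && (((v <-> u) && u) -> (u <-> u)) = 3 && 3 = 3
!u = !1 = 0
!v = !1 = 0
!u -> !v = 0 -> 0 = 3
v -> (!u -> !v) = 1 -> 3 = 3
(((!u <-> v) -> (v && (v && u))) && (((v <-> u) && u) -> (u <-> u))) <-> (v -> (!u -> !v)) = 3 <-> 3 = 3
(((!v <-> u) && (u -> v)) && !!!(u -> u)) && ((((!u <-> v) -> (v && (v && u))) && (((v <-> u) && u) -> (u <-> u))) <-> (v -> (!u -> !v))) = 0 && 3 = 0

0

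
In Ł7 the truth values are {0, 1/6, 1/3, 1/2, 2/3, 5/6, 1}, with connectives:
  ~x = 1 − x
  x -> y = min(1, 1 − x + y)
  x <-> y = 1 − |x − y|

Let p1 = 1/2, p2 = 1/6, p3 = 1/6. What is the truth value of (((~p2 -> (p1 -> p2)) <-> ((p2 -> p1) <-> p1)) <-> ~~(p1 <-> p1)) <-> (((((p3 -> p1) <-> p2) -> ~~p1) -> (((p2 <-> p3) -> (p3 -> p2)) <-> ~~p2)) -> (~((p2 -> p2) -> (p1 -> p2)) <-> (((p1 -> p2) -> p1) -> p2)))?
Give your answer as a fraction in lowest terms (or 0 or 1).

2/3

~p2 = ~1/6 = 5/6
p1 -> p2 = 1/2 -> 1/6 = 2/3
~p2 -> (p1 -> p2) = 5/6 -> 2/3 = 5/6
p2 -> p1 = 1/6 -> 1/2 = 1
(p2 -> p1) <-> p1 = 1 <-> 1/2 = 1/2
(~p2 -> (p1 -> p2)) <-> ((p2 -> p1) <-> p1) = 5/6 <-> 1/2 = 2/3
p1 <-> p1 = 1/2 <-> 1/2 = 1
~(p1 <-> p1) = ~1 = 0
~~(p1 <-> p1) = ~0 = 1
((~p2 -> (p1 -> p2)) <-> ((p2 -> p1) <-> p1)) <-> ~~(p1 <-> p1) = 2/3 <-> 1 = 2/3
p3 -> p1 = 1/6 -> 1/2 = 1
(p3 -> p1) <-> p2 = 1 <-> 1/6 = 1/6
~p1 = ~1/2 = 1/2
~~p1 = ~1/2 = 1/2
((p3 -> p1) <-> p2) -> ~~p1 = 1/6 -> 1/2 = 1
p2 <-> p3 = 1/6 <-> 1/6 = 1
p3 -> p2 = 1/6 -> 1/6 = 1
(p2 <-> p3) -> (p3 -> p2) = 1 -> 1 = 1
~p2 = ~1/6 = 5/6
~~p2 = ~5/6 = 1/6
((p2 <-> p3) -> (p3 -> p2)) <-> ~~p2 = 1 <-> 1/6 = 1/6
(((p3 -> p1) <-> p2) -> ~~p1) -> (((p2 <-> p3) -> (p3 -> p2)) <-> ~~p2) = 1 -> 1/6 = 1/6
p2 -> p2 = 1/6 -> 1/6 = 1
p1 -> p2 = 1/2 -> 1/6 = 2/3
(p2 -> p2) -> (p1 -> p2) = 1 -> 2/3 = 2/3
~((p2 -> p2) -> (p1 -> p2)) = ~2/3 = 1/3
p1 -> p2 = 1/2 -> 1/6 = 2/3
(p1 -> p2) -> p1 = 2/3 -> 1/2 = 5/6
((p1 -> p2) -> p1) -> p2 = 5/6 -> 1/6 = 1/3
~((p2 -> p2) -> (p1 -> p2)) <-> (((p1 -> p2) -> p1) -> p2) = 1/3 <-> 1/3 = 1
((((p3 -> p1) <-> p2) -> ~~p1) -> (((p2 <-> p3) -> (p3 -> p2)) <-> ~~p2)) -> (~((p2 -> p2) -> (p1 -> p2)) <-> (((p1 -> p2) -> p1) -> p2)) = 1/6 -> 1 = 1
(((~p2 -> (p1 -> p2)) <-> ((p2 -> p1) <-> p1)) <-> ~~(p1 <-> p1)) <-> (((((p3 -> p1) <-> p2) -> ~~p1) -> (((p2 <-> p3) -> (p3 -> p2)) <-> ~~p2)) -> (~((p2 -> p2) -> (p1 -> p2)) <-> (((p1 -> p2) -> p1) -> p2))) = 2/3 <-> 1 = 2/3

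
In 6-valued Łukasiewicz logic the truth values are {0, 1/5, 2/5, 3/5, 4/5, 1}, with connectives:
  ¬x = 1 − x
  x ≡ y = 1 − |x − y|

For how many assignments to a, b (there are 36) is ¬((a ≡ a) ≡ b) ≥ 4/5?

value 1: 6 assignments (counts)
value 4/5: 6 assignments (counts)
value 3/5: 6 assignments
value 2/5: 6 assignments
value 1/5: 6 assignments
value 0: 6 assignments
So 12 of the 36 assignments meet the threshold.

12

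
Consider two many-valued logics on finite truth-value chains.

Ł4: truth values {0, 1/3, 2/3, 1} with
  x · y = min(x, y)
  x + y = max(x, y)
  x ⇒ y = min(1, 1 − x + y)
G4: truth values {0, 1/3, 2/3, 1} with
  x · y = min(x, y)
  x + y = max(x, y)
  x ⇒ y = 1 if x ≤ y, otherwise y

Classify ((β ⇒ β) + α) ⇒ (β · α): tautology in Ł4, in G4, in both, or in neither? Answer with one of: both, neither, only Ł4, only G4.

In Ł4: at α = 0, β = 0 the value is 0 — not a tautology.
In G4: at α = 0, β = 0 the value is 0 — not a tautology.

neither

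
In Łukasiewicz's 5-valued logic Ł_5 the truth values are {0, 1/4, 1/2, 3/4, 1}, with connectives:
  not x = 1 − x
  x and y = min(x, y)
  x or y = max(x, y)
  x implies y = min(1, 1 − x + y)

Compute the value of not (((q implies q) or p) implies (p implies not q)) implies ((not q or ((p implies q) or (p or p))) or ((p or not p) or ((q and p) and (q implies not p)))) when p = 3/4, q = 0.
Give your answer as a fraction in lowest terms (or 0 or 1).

q implies q = 0 implies 0 = 1
(q implies q) or p = 1 or 3/4 = 1
not q = not 0 = 1
p implies not q = 3/4 implies 1 = 1
((q implies q) or p) implies (p implies not q) = 1 implies 1 = 1
not (((q implies q) or p) implies (p implies not q)) = not 1 = 0
not q = not 0 = 1
p implies q = 3/4 implies 0 = 1/4
p or p = 3/4 or 3/4 = 3/4
(p implies q) or (p or p) = 1/4 or 3/4 = 3/4
not q or ((p implies q) or (p or p)) = 1 or 3/4 = 1
not p = not 3/4 = 1/4
p or not p = 3/4 or 1/4 = 3/4
q and p = 0 and 3/4 = 0
not p = not 3/4 = 1/4
q implies not p = 0 implies 1/4 = 1
(q and p) and (q implies not p) = 0 and 1 = 0
(p or not p) or ((q and p) and (q implies not p)) = 3/4 or 0 = 3/4
(not q or ((p implies q) or (p or p))) or ((p or not p) or ((q and p) and (q implies not p))) = 1 or 3/4 = 1
not (((q implies q) or p) implies (p implies not q)) implies ((not q or ((p implies q) or (p or p))) or ((p or not p) or ((q and p) and (q implies not p)))) = 0 implies 1 = 1

1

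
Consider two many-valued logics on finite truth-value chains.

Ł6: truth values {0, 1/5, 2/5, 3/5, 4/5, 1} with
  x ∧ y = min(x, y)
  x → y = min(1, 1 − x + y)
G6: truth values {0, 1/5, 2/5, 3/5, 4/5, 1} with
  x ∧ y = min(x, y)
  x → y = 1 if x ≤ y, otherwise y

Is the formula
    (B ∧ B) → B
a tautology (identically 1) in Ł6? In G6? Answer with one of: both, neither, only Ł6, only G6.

In Ł6: every assignment gives 1 — tautology.
In G6: every assignment gives 1 — tautology.

both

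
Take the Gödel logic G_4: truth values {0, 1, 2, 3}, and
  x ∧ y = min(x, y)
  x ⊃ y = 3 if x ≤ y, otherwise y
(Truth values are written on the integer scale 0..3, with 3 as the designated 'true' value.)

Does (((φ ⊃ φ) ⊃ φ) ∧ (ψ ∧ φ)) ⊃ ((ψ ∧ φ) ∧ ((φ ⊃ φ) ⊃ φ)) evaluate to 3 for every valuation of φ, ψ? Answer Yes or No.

φ = 0, ψ = 0 ↦ 3
φ = 0, ψ = 1 ↦ 3
φ = 0, ψ = 2 ↦ 3
φ = 0, ψ = 3 ↦ 3
φ = 1, ψ = 0 ↦ 3
φ = 1, ψ = 1 ↦ 3
φ = 1, ψ = 2 ↦ 3
φ = 1, ψ = 3 ↦ 3
φ = 2, ψ = 0 ↦ 3
φ = 2, ψ = 1 ↦ 3
φ = 2, ψ = 2 ↦ 3
φ = 2, ψ = 3 ↦ 3
φ = 3, ψ = 0 ↦ 3
φ = 3, ψ = 1 ↦ 3
φ = 3, ψ = 2 ↦ 3
φ = 3, ψ = 3 ↦ 3
Every assignment gives a value ≥ 3.

Yes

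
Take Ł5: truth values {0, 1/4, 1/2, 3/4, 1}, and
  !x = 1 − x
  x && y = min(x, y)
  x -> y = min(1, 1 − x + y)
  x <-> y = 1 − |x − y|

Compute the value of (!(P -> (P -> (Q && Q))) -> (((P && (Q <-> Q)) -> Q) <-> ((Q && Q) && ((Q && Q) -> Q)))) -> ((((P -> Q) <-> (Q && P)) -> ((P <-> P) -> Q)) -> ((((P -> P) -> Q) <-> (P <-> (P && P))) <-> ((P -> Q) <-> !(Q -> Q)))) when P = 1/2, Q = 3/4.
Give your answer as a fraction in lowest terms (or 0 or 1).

Q && Q = 3/4 && 3/4 = 3/4
P -> (Q && Q) = 1/2 -> 3/4 = 1
P -> (P -> (Q && Q)) = 1/2 -> 1 = 1
!(P -> (P -> (Q && Q))) = !1 = 0
Q <-> Q = 3/4 <-> 3/4 = 1
P && (Q <-> Q) = 1/2 && 1 = 1/2
(P && (Q <-> Q)) -> Q = 1/2 -> 3/4 = 1
Q && Q = 3/4 && 3/4 = 3/4
Q && Q = 3/4 && 3/4 = 3/4
(Q && Q) -> Q = 3/4 -> 3/4 = 1
(Q && Q) && ((Q && Q) -> Q) = 3/4 && 1 = 3/4
((P && (Q <-> Q)) -> Q) <-> ((Q && Q) && ((Q && Q) -> Q)) = 1 <-> 3/4 = 3/4
!(P -> (P -> (Q && Q))) -> (((P && (Q <-> Q)) -> Q) <-> ((Q && Q) && ((Q && Q) -> Q))) = 0 -> 3/4 = 1
P -> Q = 1/2 -> 3/4 = 1
Q && P = 3/4 && 1/2 = 1/2
(P -> Q) <-> (Q && P) = 1 <-> 1/2 = 1/2
P <-> P = 1/2 <-> 1/2 = 1
(P <-> P) -> Q = 1 -> 3/4 = 3/4
((P -> Q) <-> (Q && P)) -> ((P <-> P) -> Q) = 1/2 -> 3/4 = 1
P -> P = 1/2 -> 1/2 = 1
(P -> P) -> Q = 1 -> 3/4 = 3/4
P && P = 1/2 && 1/2 = 1/2
P <-> (P && P) = 1/2 <-> 1/2 = 1
((P -> P) -> Q) <-> (P <-> (P && P)) = 3/4 <-> 1 = 3/4
P -> Q = 1/2 -> 3/4 = 1
Q -> Q = 3/4 -> 3/4 = 1
!(Q -> Q) = !1 = 0
(P -> Q) <-> !(Q -> Q) = 1 <-> 0 = 0
(((P -> P) -> Q) <-> (P <-> (P && P))) <-> ((P -> Q) <-> !(Q -> Q)) = 3/4 <-> 0 = 1/4
(((P -> Q) <-> (Q && P)) -> ((P <-> P) -> Q)) -> ((((P -> P) -> Q) <-> (P <-> (P && P))) <-> ((P -> Q) <-> !(Q -> Q))) = 1 -> 1/4 = 1/4
(!(P -> (P -> (Q && Q))) -> (((P && (Q <-> Q)) -> Q) <-> ((Q && Q) && ((Q && Q) -> Q)))) -> ((((P -> Q) <-> (Q && P)) -> ((P <-> P) -> Q)) -> ((((P -> P) -> Q) <-> (P <-> (P && P))) <-> ((P -> Q) <-> !(Q -> Q)))) = 1 -> 1/4 = 1/4

1/4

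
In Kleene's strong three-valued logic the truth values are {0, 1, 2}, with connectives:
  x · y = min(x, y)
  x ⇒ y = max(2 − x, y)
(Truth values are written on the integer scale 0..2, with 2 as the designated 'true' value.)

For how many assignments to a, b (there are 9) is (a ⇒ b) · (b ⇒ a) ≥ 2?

a = 0, b = 0 ↦ 2  ≥
a = 0, b = 1 ↦ 1  <
a = 0, b = 2 ↦ 0  <
a = 1, b = 0 ↦ 1  <
a = 1, b = 1 ↦ 1  <
a = 1, b = 2 ↦ 1  <
a = 2, b = 0 ↦ 0  <
a = 2, b = 1 ↦ 1  <
a = 2, b = 2 ↦ 2  ≥
So 2 of the 9 assignments meet the threshold.

2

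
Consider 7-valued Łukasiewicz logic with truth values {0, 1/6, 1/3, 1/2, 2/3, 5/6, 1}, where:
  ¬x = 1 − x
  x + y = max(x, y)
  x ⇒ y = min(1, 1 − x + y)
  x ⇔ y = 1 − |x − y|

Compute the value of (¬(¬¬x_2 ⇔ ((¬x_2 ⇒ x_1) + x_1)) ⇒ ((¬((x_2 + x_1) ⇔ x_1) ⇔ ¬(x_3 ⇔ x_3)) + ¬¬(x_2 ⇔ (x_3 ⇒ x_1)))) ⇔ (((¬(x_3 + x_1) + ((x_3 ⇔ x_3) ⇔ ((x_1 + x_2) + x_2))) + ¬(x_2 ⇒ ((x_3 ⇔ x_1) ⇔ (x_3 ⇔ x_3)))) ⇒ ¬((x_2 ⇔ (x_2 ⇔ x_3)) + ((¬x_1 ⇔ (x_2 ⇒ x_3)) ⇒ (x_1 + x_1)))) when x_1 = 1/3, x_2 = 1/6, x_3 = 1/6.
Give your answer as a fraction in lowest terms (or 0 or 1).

2/3

¬x_2 = ¬1/6 = 5/6
¬¬x_2 = ¬5/6 = 1/6
¬x_2 = ¬1/6 = 5/6
¬x_2 ⇒ x_1 = 5/6 ⇒ 1/3 = 1/2
(¬x_2 ⇒ x_1) + x_1 = 1/2 + 1/3 = 1/2
¬¬x_2 ⇔ ((¬x_2 ⇒ x_1) + x_1) = 1/6 ⇔ 1/2 = 2/3
¬(¬¬x_2 ⇔ ((¬x_2 ⇒ x_1) + x_1)) = ¬2/3 = 1/3
x_2 + x_1 = 1/6 + 1/3 = 1/3
(x_2 + x_1) ⇔ x_1 = 1/3 ⇔ 1/3 = 1
¬((x_2 + x_1) ⇔ x_1) = ¬1 = 0
x_3 ⇔ x_3 = 1/6 ⇔ 1/6 = 1
¬(x_3 ⇔ x_3) = ¬1 = 0
¬((x_2 + x_1) ⇔ x_1) ⇔ ¬(x_3 ⇔ x_3) = 0 ⇔ 0 = 1
x_3 ⇒ x_1 = 1/6 ⇒ 1/3 = 1
x_2 ⇔ (x_3 ⇒ x_1) = 1/6 ⇔ 1 = 1/6
¬(x_2 ⇔ (x_3 ⇒ x_1)) = ¬1/6 = 5/6
¬¬(x_2 ⇔ (x_3 ⇒ x_1)) = ¬5/6 = 1/6
(¬((x_2 + x_1) ⇔ x_1) ⇔ ¬(x_3 ⇔ x_3)) + ¬¬(x_2 ⇔ (x_3 ⇒ x_1)) = 1 + 1/6 = 1
¬(¬¬x_2 ⇔ ((¬x_2 ⇒ x_1) + x_1)) ⇒ ((¬((x_2 + x_1) ⇔ x_1) ⇔ ¬(x_3 ⇔ x_3)) + ¬¬(x_2 ⇔ (x_3 ⇒ x_1))) = 1/3 ⇒ 1 = 1
x_3 + x_1 = 1/6 + 1/3 = 1/3
¬(x_3 + x_1) = ¬1/3 = 2/3
x_3 ⇔ x_3 = 1/6 ⇔ 1/6 = 1
x_1 + x_2 = 1/3 + 1/6 = 1/3
(x_1 + x_2) + x_2 = 1/3 + 1/6 = 1/3
(x_3 ⇔ x_3) ⇔ ((x_1 + x_2) + x_2) = 1 ⇔ 1/3 = 1/3
¬(x_3 + x_1) + ((x_3 ⇔ x_3) ⇔ ((x_1 + x_2) + x_2)) = 2/3 + 1/3 = 2/3
x_3 ⇔ x_1 = 1/6 ⇔ 1/3 = 5/6
x_3 ⇔ x_3 = 1/6 ⇔ 1/6 = 1
(x_3 ⇔ x_1) ⇔ (x_3 ⇔ x_3) = 5/6 ⇔ 1 = 5/6
x_2 ⇒ ((x_3 ⇔ x_1) ⇔ (x_3 ⇔ x_3)) = 1/6 ⇒ 5/6 = 1
¬(x_2 ⇒ ((x_3 ⇔ x_1) ⇔ (x_3 ⇔ x_3))) = ¬1 = 0
(¬(x_3 + x_1) + ((x_3 ⇔ x_3) ⇔ ((x_1 + x_2) + x_2))) + ¬(x_2 ⇒ ((x_3 ⇔ x_1) ⇔ (x_3 ⇔ x_3))) = 2/3 + 0 = 2/3
x_2 ⇔ x_3 = 1/6 ⇔ 1/6 = 1
x_2 ⇔ (x_2 ⇔ x_3) = 1/6 ⇔ 1 = 1/6
¬x_1 = ¬1/3 = 2/3
x_2 ⇒ x_3 = 1/6 ⇒ 1/6 = 1
¬x_1 ⇔ (x_2 ⇒ x_3) = 2/3 ⇔ 1 = 2/3
x_1 + x_1 = 1/3 + 1/3 = 1/3
(¬x_1 ⇔ (x_2 ⇒ x_3)) ⇒ (x_1 + x_1) = 2/3 ⇒ 1/3 = 2/3
(x_2 ⇔ (x_2 ⇔ x_3)) + ((¬x_1 ⇔ (x_2 ⇒ x_3)) ⇒ (x_1 + x_1)) = 1/6 + 2/3 = 2/3
¬((x_2 ⇔ (x_2 ⇔ x_3)) + ((¬x_1 ⇔ (x_2 ⇒ x_3)) ⇒ (x_1 + x_1))) = ¬2/3 = 1/3
((¬(x_3 + x_1) + ((x_3 ⇔ x_3) ⇔ ((x_1 + x_2) + x_2))) + ¬(x_2 ⇒ ((x_3 ⇔ x_1) ⇔ (x_3 ⇔ x_3)))) ⇒ ¬((x_2 ⇔ (x_2 ⇔ x_3)) + ((¬x_1 ⇔ (x_2 ⇒ x_3)) ⇒ (x_1 + x_1))) = 2/3 ⇒ 1/3 = 2/3
(¬(¬¬x_2 ⇔ ((¬x_2 ⇒ x_1) + x_1)) ⇒ ((¬((x_2 + x_1) ⇔ x_1) ⇔ ¬(x_3 ⇔ x_3)) + ¬¬(x_2 ⇔ (x_3 ⇒ x_1)))) ⇔ (((¬(x_3 + x_1) + ((x_3 ⇔ x_3) ⇔ ((x_1 + x_2) + x_2))) + ¬(x_2 ⇒ ((x_3 ⇔ x_1) ⇔ (x_3 ⇔ x_3)))) ⇒ ¬((x_2 ⇔ (x_2 ⇔ x_3)) + ((¬x_1 ⇔ (x_2 ⇒ x_3)) ⇒ (x_1 + x_1)))) = 1 ⇔ 2/3 = 2/3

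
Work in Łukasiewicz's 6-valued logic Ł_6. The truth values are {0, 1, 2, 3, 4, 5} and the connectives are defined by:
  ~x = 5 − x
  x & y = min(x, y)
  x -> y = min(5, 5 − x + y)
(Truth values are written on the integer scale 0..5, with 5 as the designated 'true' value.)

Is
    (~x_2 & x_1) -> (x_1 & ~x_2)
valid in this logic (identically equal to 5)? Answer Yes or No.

Yes

At x_1 = 4, x_2 = 5, for instance:
~x_2 = ~5 = 0
~x_2 & x_1 = 0 & 4 = 0
x_1 & ~x_2 = 4 & 0 = 0
(~x_2 & x_1) -> (x_1 & ~x_2) = 0 -> 0 = 5
and checking the remaining 35 assignments likewise gives ≥ 5 in every case.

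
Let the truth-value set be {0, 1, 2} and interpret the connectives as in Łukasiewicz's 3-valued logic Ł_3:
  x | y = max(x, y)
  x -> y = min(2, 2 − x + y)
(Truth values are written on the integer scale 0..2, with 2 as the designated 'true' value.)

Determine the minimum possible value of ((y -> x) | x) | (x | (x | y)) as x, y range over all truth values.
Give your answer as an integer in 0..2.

1

Take x = 0, y = 1:
y -> x = 1 -> 0 = 1
(y -> x) | x = 1 | 0 = 1
x | y = 0 | 1 = 1
x | (x | y) = 0 | 1 = 1
((y -> x) | x) | (x | (x | y)) = 1 | 1 = 1
No assignment yields a value below 1, so this is the minimum.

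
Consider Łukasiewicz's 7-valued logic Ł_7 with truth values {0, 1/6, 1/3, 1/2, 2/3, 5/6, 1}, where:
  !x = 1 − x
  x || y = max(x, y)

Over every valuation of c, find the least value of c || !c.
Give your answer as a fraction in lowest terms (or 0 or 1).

1/2

Take c = 1/2:
!c = !1/2 = 1/2
c || !c = 1/2 || 1/2 = 1/2
No assignment yields a value below 1/2, so this is the minimum.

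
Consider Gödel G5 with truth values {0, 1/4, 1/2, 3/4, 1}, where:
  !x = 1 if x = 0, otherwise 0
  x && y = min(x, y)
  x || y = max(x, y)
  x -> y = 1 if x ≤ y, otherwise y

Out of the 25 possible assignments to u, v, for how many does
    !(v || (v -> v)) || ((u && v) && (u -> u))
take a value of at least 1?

1

value 1: 1 assignment (counts)
value 3/4: 3 assignments
value 1/2: 5 assignments
value 1/4: 7 assignments
value 0: 9 assignments
So 1 of the 25 assignments meets the threshold.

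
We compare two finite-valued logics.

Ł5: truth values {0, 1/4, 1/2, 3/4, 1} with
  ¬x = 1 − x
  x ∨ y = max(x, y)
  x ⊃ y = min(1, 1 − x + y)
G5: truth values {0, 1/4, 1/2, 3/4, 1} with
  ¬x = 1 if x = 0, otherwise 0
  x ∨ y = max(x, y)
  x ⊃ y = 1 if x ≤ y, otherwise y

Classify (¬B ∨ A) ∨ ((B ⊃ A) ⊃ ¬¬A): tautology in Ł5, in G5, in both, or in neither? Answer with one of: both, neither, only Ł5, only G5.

only G5

In Ł5: at A = 0, B = 1/4 the value is 3/4 — not a tautology.
In G5: every assignment gives 1 — tautology.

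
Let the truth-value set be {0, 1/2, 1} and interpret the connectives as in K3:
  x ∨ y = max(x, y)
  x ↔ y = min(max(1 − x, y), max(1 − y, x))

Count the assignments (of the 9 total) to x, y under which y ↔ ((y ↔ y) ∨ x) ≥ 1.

x = 0, y = 0 ↦ 0  <
x = 0, y = 1/2 ↦ 1/2  <
x = 0, y = 1 ↦ 1  ≥
x = 1/2, y = 0 ↦ 0  <
x = 1/2, y = 1/2 ↦ 1/2  <
x = 1/2, y = 1 ↦ 1  ≥
x = 1, y = 0 ↦ 0  <
x = 1, y = 1/2 ↦ 1/2  <
x = 1, y = 1 ↦ 1  ≥
So 3 of the 9 assignments meet the threshold.

3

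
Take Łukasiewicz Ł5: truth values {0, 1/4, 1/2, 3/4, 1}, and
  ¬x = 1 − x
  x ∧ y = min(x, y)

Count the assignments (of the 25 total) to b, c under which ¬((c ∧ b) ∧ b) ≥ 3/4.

16

value 1: 9 assignments (counts)
value 3/4: 7 assignments (counts)
value 1/2: 5 assignments
value 1/4: 3 assignments
value 0: 1 assignment
So 16 of the 25 assignments meet the threshold.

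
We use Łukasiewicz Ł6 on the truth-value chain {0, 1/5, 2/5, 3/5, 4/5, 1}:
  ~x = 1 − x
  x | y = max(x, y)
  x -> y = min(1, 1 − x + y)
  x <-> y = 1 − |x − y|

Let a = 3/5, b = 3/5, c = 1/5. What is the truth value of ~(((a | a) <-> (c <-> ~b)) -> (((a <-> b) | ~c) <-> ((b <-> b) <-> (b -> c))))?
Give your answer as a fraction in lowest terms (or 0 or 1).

a | a = 3/5 | 3/5 = 3/5
~b = ~3/5 = 2/5
c <-> ~b = 1/5 <-> 2/5 = 4/5
(a | a) <-> (c <-> ~b) = 3/5 <-> 4/5 = 4/5
a <-> b = 3/5 <-> 3/5 = 1
~c = ~1/5 = 4/5
(a <-> b) | ~c = 1 | 4/5 = 1
b <-> b = 3/5 <-> 3/5 = 1
b -> c = 3/5 -> 1/5 = 3/5
(b <-> b) <-> (b -> c) = 1 <-> 3/5 = 3/5
((a <-> b) | ~c) <-> ((b <-> b) <-> (b -> c)) = 1 <-> 3/5 = 3/5
((a | a) <-> (c <-> ~b)) -> (((a <-> b) | ~c) <-> ((b <-> b) <-> (b -> c))) = 4/5 -> 3/5 = 4/5
~(((a | a) <-> (c <-> ~b)) -> (((a <-> b) | ~c) <-> ((b <-> b) <-> (b -> c)))) = ~4/5 = 1/5

1/5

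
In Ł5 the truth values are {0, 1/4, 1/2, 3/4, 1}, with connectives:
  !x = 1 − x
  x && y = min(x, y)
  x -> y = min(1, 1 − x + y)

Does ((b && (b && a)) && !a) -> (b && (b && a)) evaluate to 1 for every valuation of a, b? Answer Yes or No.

At a = 3/4, b = 1, for instance:
b && a = 1 && 3/4 = 3/4
b && (b && a) = 1 && 3/4 = 3/4
!a = !3/4 = 1/4
(b && (b && a)) && !a = 3/4 && 1/4 = 1/4
((b && (b && a)) && !a) -> (b && (b && a)) = 1/4 -> 3/4 = 1
and checking the remaining 24 assignments likewise gives ≥ 1 in every case.

Yes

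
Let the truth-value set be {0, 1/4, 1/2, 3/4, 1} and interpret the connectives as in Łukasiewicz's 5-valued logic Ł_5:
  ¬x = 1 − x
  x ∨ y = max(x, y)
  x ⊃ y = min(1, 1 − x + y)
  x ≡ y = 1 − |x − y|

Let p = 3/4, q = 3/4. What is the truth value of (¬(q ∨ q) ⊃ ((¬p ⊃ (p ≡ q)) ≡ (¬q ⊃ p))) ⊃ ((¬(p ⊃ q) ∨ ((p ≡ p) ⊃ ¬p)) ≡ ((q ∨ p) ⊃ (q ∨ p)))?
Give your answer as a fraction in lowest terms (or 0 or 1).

1/4

q ∨ q = 3/4 ∨ 3/4 = 3/4
¬(q ∨ q) = ¬3/4 = 1/4
¬p = ¬3/4 = 1/4
p ≡ q = 3/4 ≡ 3/4 = 1
¬p ⊃ (p ≡ q) = 1/4 ⊃ 1 = 1
¬q = ¬3/4 = 1/4
¬q ⊃ p = 1/4 ⊃ 3/4 = 1
(¬p ⊃ (p ≡ q)) ≡ (¬q ⊃ p) = 1 ≡ 1 = 1
¬(q ∨ q) ⊃ ((¬p ⊃ (p ≡ q)) ≡ (¬q ⊃ p)) = 1/4 ⊃ 1 = 1
p ⊃ q = 3/4 ⊃ 3/4 = 1
¬(p ⊃ q) = ¬1 = 0
p ≡ p = 3/4 ≡ 3/4 = 1
¬p = ¬3/4 = 1/4
(p ≡ p) ⊃ ¬p = 1 ⊃ 1/4 = 1/4
¬(p ⊃ q) ∨ ((p ≡ p) ⊃ ¬p) = 0 ∨ 1/4 = 1/4
q ∨ p = 3/4 ∨ 3/4 = 3/4
q ∨ p = 3/4 ∨ 3/4 = 3/4
(q ∨ p) ⊃ (q ∨ p) = 3/4 ⊃ 3/4 = 1
(¬(p ⊃ q) ∨ ((p ≡ p) ⊃ ¬p)) ≡ ((q ∨ p) ⊃ (q ∨ p)) = 1/4 ≡ 1 = 1/4
(¬(q ∨ q) ⊃ ((¬p ⊃ (p ≡ q)) ≡ (¬q ⊃ p))) ⊃ ((¬(p ⊃ q) ∨ ((p ≡ p) ⊃ ¬p)) ≡ ((q ∨ p) ⊃ (q ∨ p))) = 1 ⊃ 1/4 = 1/4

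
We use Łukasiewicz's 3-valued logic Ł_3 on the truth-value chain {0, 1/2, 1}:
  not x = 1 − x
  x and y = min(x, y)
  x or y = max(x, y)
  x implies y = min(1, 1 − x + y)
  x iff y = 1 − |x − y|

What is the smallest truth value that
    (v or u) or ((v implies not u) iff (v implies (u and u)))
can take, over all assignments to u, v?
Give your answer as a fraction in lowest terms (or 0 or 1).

Take u = 0, v = 1/2:
v or u = 1/2 or 0 = 1/2
not u = not 0 = 1
v implies not u = 1/2 implies 1 = 1
u and u = 0 and 0 = 0
v implies (u and u) = 1/2 implies 0 = 1/2
(v implies not u) iff (v implies (u and u)) = 1 iff 1/2 = 1/2
(v or u) or ((v implies not u) iff (v implies (u and u))) = 1/2 or 1/2 = 1/2
No assignment yields a value below 1/2, so this is the minimum.

1/2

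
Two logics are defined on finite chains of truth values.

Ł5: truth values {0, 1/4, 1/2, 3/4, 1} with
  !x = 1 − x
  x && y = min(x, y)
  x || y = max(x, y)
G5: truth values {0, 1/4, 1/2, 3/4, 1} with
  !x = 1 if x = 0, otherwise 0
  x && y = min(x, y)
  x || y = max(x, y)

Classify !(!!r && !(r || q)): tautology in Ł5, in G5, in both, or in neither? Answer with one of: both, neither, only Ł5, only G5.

only G5

In Ł5: at q = 0, r = 1/4 the value is 3/4 — not a tautology.
In G5: every assignment gives 1 — tautology.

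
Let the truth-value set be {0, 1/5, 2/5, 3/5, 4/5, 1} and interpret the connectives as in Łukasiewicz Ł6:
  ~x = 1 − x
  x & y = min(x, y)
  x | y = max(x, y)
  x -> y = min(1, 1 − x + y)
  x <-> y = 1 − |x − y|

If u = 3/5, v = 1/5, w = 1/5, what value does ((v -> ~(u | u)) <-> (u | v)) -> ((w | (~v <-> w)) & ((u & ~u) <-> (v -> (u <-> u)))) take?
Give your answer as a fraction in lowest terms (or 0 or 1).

u | u = 3/5 | 3/5 = 3/5
~(u | u) = ~3/5 = 2/5
v -> ~(u | u) = 1/5 -> 2/5 = 1
u | v = 3/5 | 1/5 = 3/5
(v -> ~(u | u)) <-> (u | v) = 1 <-> 3/5 = 3/5
~v = ~1/5 = 4/5
~v <-> w = 4/5 <-> 1/5 = 2/5
w | (~v <-> w) = 1/5 | 2/5 = 2/5
~u = ~3/5 = 2/5
u & ~u = 3/5 & 2/5 = 2/5
u <-> u = 3/5 <-> 3/5 = 1
v -> (u <-> u) = 1/5 -> 1 = 1
(u & ~u) <-> (v -> (u <-> u)) = 2/5 <-> 1 = 2/5
(w | (~v <-> w)) & ((u & ~u) <-> (v -> (u <-> u))) = 2/5 & 2/5 = 2/5
((v -> ~(u | u)) <-> (u | v)) -> ((w | (~v <-> w)) & ((u & ~u) <-> (v -> (u <-> u)))) = 3/5 -> 2/5 = 4/5

4/5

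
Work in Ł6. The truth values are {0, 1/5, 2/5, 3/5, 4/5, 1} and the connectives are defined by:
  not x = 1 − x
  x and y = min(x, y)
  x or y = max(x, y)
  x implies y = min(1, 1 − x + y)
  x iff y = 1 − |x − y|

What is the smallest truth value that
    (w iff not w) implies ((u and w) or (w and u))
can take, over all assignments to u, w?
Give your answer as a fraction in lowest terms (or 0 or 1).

1/5

Take u = 0, w = 2/5:
not w = not 2/5 = 3/5
w iff not w = 2/5 iff 3/5 = 4/5
u and w = 0 and 2/5 = 0
w and u = 2/5 and 0 = 0
(u and w) or (w and u) = 0 or 0 = 0
(w iff not w) implies ((u and w) or (w and u)) = 4/5 implies 0 = 1/5
No assignment yields a value below 1/5, so this is the minimum.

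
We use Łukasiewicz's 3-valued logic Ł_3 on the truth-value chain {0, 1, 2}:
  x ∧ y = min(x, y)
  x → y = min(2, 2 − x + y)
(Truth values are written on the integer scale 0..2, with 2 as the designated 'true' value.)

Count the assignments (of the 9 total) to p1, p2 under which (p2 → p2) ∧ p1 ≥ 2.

p1 = 0, p2 = 0 ↦ 0  <
p1 = 0, p2 = 1 ↦ 0  <
p1 = 0, p2 = 2 ↦ 0  <
p1 = 1, p2 = 0 ↦ 1  <
p1 = 1, p2 = 1 ↦ 1  <
p1 = 1, p2 = 2 ↦ 1  <
p1 = 2, p2 = 0 ↦ 2  ≥
p1 = 2, p2 = 1 ↦ 2  ≥
p1 = 2, p2 = 2 ↦ 2  ≥
So 3 of the 9 assignments meet the threshold.

3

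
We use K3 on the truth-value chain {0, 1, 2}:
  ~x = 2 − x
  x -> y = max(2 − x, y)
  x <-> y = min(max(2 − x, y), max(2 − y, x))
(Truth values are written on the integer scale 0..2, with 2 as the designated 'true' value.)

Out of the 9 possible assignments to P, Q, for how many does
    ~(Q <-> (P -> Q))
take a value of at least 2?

P = 0, Q = 0 ↦ 2  ≥
P = 0, Q = 1 ↦ 1  <
P = 0, Q = 2 ↦ 0  <
P = 1, Q = 0 ↦ 1  <
P = 1, Q = 1 ↦ 1  <
P = 1, Q = 2 ↦ 0  <
P = 2, Q = 0 ↦ 0  <
P = 2, Q = 1 ↦ 1  <
P = 2, Q = 2 ↦ 0  <
So 1 of the 9 assignments meets the threshold.

1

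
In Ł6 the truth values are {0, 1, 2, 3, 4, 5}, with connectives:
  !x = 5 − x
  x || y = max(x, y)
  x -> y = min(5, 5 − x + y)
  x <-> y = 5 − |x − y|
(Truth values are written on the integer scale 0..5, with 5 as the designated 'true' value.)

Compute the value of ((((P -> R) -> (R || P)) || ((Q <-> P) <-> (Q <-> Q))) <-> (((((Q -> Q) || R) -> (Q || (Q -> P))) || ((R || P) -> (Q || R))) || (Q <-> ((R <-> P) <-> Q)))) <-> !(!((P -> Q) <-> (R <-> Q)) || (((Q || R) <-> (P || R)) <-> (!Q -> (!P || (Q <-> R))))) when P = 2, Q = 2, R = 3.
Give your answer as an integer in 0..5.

0

P -> R = 2 -> 3 = 5
R || P = 3 || 2 = 3
(P -> R) -> (R || P) = 5 -> 3 = 3
Q <-> P = 2 <-> 2 = 5
Q <-> Q = 2 <-> 2 = 5
(Q <-> P) <-> (Q <-> Q) = 5 <-> 5 = 5
((P -> R) -> (R || P)) || ((Q <-> P) <-> (Q <-> Q)) = 3 || 5 = 5
Q -> Q = 2 -> 2 = 5
(Q -> Q) || R = 5 || 3 = 5
Q -> P = 2 -> 2 = 5
Q || (Q -> P) = 2 || 5 = 5
((Q -> Q) || R) -> (Q || (Q -> P)) = 5 -> 5 = 5
R || P = 3 || 2 = 3
Q || R = 2 || 3 = 3
(R || P) -> (Q || R) = 3 -> 3 = 5
(((Q -> Q) || R) -> (Q || (Q -> P))) || ((R || P) -> (Q || R)) = 5 || 5 = 5
R <-> P = 3 <-> 2 = 4
(R <-> P) <-> Q = 4 <-> 2 = 3
Q <-> ((R <-> P) <-> Q) = 2 <-> 3 = 4
((((Q -> Q) || R) -> (Q || (Q -> P))) || ((R || P) -> (Q || R))) || (Q <-> ((R <-> P) <-> Q)) = 5 || 4 = 5
(((P -> R) -> (R || P)) || ((Q <-> P) <-> (Q <-> Q))) <-> (((((Q -> Q) || R) -> (Q || (Q -> P))) || ((R || P) -> (Q || R))) || (Q <-> ((R <-> P) <-> Q))) = 5 <-> 5 = 5
P -> Q = 2 -> 2 = 5
R <-> Q = 3 <-> 2 = 4
(P -> Q) <-> (R <-> Q) = 5 <-> 4 = 4
!((P -> Q) <-> (R <-> Q)) = !4 = 1
Q || R = 2 || 3 = 3
P || R = 2 || 3 = 3
(Q || R) <-> (P || R) = 3 <-> 3 = 5
!Q = !2 = 3
!P = !2 = 3
Q <-> R = 2 <-> 3 = 4
!P || (Q <-> R) = 3 || 4 = 4
!Q -> (!P || (Q <-> R)) = 3 -> 4 = 5
((Q || R) <-> (P || R)) <-> (!Q -> (!P || (Q <-> R))) = 5 <-> 5 = 5
!((P -> Q) <-> (R <-> Q)) || (((Q || R) <-> (P || R)) <-> (!Q -> (!P || (Q <-> R)))) = 1 || 5 = 5
!(!((P -> Q) <-> (R <-> Q)) || (((Q || R) <-> (P || R)) <-> (!Q -> (!P || (Q <-> R))))) = !5 = 0
((((P -> R) -> (R || P)) || ((Q <-> P) <-> (Q <-> Q))) <-> (((((Q -> Q) || R) -> (Q || (Q -> P))) || ((R || P) -> (Q || R))) || (Q <-> ((R <-> P) <-> Q)))) <-> !(!((P -> Q) <-> (R <-> Q)) || (((Q || R) <-> (P || R)) <-> (!Q -> (!P || (Q <-> R))))) = 5 <-> 0 = 0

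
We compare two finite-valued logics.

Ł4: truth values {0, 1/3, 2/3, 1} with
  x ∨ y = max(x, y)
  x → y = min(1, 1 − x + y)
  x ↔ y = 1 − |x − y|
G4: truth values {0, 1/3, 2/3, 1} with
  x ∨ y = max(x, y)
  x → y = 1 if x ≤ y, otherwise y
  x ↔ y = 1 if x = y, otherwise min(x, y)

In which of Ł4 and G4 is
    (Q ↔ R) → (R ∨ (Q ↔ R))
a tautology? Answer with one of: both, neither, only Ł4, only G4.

both

In Ł4: every assignment gives 1 — tautology.
In G4: every assignment gives 1 — tautology.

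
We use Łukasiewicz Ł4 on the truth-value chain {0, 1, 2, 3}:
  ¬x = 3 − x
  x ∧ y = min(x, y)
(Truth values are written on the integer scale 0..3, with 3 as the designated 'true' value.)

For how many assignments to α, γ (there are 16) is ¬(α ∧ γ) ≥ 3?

7

α = 0, γ = 0 ↦ 3  ≥
α = 0, γ = 1 ↦ 3  ≥
α = 0, γ = 2 ↦ 3  ≥
α = 0, γ = 3 ↦ 3  ≥
α = 1, γ = 0 ↦ 3  ≥
α = 1, γ = 1 ↦ 2  <
α = 1, γ = 2 ↦ 2  <
α = 1, γ = 3 ↦ 2  <
α = 2, γ = 0 ↦ 3  ≥
α = 2, γ = 1 ↦ 2  <
α = 2, γ = 2 ↦ 1  <
α = 2, γ = 3 ↦ 1  <
α = 3, γ = 0 ↦ 3  ≥
α = 3, γ = 1 ↦ 2  <
α = 3, γ = 2 ↦ 1  <
α = 3, γ = 3 ↦ 0  <
So 7 of the 16 assignments meet the threshold.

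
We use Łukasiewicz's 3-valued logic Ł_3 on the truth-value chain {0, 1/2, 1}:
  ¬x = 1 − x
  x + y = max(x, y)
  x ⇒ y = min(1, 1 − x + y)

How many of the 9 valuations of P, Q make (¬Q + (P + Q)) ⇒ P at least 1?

P = 0, Q = 0 ↦ 0  <
P = 0, Q = 1/2 ↦ 1/2  <
P = 0, Q = 1 ↦ 0  <
P = 1/2, Q = 0 ↦ 1/2  <
P = 1/2, Q = 1/2 ↦ 1  ≥
P = 1/2, Q = 1 ↦ 1/2  <
P = 1, Q = 0 ↦ 1  ≥
P = 1, Q = 1/2 ↦ 1  ≥
P = 1, Q = 1 ↦ 1  ≥
So 4 of the 9 assignments meet the threshold.

4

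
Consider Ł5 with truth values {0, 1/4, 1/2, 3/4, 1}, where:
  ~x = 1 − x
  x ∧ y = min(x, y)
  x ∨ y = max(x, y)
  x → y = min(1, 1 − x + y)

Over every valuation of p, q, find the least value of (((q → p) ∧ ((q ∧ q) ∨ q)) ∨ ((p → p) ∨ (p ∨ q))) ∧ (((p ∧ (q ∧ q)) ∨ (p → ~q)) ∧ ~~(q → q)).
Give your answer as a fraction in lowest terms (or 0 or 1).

Take p = 1/2, q = 1:
q → p = 1 → 1/2 = 1/2
q ∧ q = 1 ∧ 1 = 1
(q ∧ q) ∨ q = 1 ∨ 1 = 1
(q → p) ∧ ((q ∧ q) ∨ q) = 1/2 ∧ 1 = 1/2
p → p = 1/2 → 1/2 = 1
p ∨ q = 1/2 ∨ 1 = 1
(p → p) ∨ (p ∨ q) = 1 ∨ 1 = 1
((q → p) ∧ ((q ∧ q) ∨ q)) ∨ ((p → p) ∨ (p ∨ q)) = 1/2 ∨ 1 = 1
q ∧ q = 1 ∧ 1 = 1
p ∧ (q ∧ q) = 1/2 ∧ 1 = 1/2
~q = ~1 = 0
p → ~q = 1/2 → 0 = 1/2
(p ∧ (q ∧ q)) ∨ (p → ~q) = 1/2 ∨ 1/2 = 1/2
q → q = 1 → 1 = 1
~(q → q) = ~1 = 0
~~(q → q) = ~0 = 1
((p ∧ (q ∧ q)) ∨ (p → ~q)) ∧ ~~(q → q) = 1/2 ∧ 1 = 1/2
(((q → p) ∧ ((q ∧ q) ∨ q)) ∨ ((p → p) ∨ (p ∨ q))) ∧ (((p ∧ (q ∧ q)) ∨ (p → ~q)) ∧ ~~(q → q)) = 1 ∧ 1/2 = 1/2
No assignment yields a value below 1/2, so this is the minimum.

1/2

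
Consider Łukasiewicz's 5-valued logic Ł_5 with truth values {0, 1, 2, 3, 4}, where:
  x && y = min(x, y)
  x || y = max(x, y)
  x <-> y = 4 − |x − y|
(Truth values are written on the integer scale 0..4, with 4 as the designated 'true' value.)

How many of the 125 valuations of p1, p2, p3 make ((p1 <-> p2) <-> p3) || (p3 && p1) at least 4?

29

value 4: 29 assignments (counts)
value 3: 47 assignments
value 2: 27 assignments
value 1: 16 assignments
value 0: 6 assignments
So 29 of the 125 assignments meet the threshold.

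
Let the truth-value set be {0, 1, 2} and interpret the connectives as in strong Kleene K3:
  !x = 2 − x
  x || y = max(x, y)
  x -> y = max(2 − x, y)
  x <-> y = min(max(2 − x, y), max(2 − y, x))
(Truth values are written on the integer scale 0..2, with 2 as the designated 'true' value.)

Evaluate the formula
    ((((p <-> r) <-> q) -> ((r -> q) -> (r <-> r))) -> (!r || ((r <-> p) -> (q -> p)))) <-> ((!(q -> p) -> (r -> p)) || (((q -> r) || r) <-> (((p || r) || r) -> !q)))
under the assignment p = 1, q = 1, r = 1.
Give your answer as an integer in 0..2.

1

p <-> r = 1 <-> 1 = 1
(p <-> r) <-> q = 1 <-> 1 = 1
r -> q = 1 -> 1 = 1
r <-> r = 1 <-> 1 = 1
(r -> q) -> (r <-> r) = 1 -> 1 = 1
((p <-> r) <-> q) -> ((r -> q) -> (r <-> r)) = 1 -> 1 = 1
!r = !1 = 1
r <-> p = 1 <-> 1 = 1
q -> p = 1 -> 1 = 1
(r <-> p) -> (q -> p) = 1 -> 1 = 1
!r || ((r <-> p) -> (q -> p)) = 1 || 1 = 1
(((p <-> r) <-> q) -> ((r -> q) -> (r <-> r))) -> (!r || ((r <-> p) -> (q -> p))) = 1 -> 1 = 1
q -> p = 1 -> 1 = 1
!(q -> p) = !1 = 1
r -> p = 1 -> 1 = 1
!(q -> p) -> (r -> p) = 1 -> 1 = 1
q -> r = 1 -> 1 = 1
(q -> r) || r = 1 || 1 = 1
p || r = 1 || 1 = 1
(p || r) || r = 1 || 1 = 1
!q = !1 = 1
((p || r) || r) -> !q = 1 -> 1 = 1
((q -> r) || r) <-> (((p || r) || r) -> !q) = 1 <-> 1 = 1
(!(q -> p) -> (r -> p)) || (((q -> r) || r) <-> (((p || r) || r) -> !q)) = 1 || 1 = 1
((((p <-> r) <-> q) -> ((r -> q) -> (r <-> r))) -> (!r || ((r <-> p) -> (q -> p)))) <-> ((!(q -> p) -> (r -> p)) || (((q -> r) || r) <-> (((p || r) || r) -> !q))) = 1 <-> 1 = 1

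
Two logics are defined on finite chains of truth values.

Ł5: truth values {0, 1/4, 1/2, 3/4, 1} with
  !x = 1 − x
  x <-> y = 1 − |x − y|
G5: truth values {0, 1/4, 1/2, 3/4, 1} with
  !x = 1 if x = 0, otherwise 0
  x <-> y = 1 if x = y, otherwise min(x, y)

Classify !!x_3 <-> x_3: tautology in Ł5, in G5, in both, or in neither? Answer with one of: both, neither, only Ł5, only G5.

In Ł5: every assignment gives 1 — tautology.
In G5: at x_3 = 1/4 the value is 1/4 — not a tautology.

only Ł5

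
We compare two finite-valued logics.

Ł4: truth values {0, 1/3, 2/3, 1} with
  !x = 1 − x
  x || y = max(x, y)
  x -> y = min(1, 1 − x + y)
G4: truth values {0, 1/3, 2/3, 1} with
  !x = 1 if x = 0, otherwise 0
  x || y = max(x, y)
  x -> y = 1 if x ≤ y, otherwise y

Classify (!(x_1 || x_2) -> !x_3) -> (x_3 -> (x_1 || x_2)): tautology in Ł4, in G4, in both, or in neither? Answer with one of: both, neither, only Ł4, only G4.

only Ł4

In Ł4: every assignment gives 1 — tautology.
In G4: at x_1 = 0, x_2 = 1/3, x_3 = 2/3 the value is 1/3 — not a tautology.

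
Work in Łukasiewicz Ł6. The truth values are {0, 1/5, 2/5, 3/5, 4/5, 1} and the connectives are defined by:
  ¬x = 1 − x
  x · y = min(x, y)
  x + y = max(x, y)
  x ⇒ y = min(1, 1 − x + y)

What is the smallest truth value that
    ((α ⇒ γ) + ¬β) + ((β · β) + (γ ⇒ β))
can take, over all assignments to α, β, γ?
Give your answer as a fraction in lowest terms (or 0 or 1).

Take α = 3/5, β = 1/5, γ = 2/5:
α ⇒ γ = 3/5 ⇒ 2/5 = 4/5
¬β = ¬1/5 = 4/5
(α ⇒ γ) + ¬β = 4/5 + 4/5 = 4/5
β · β = 1/5 · 1/5 = 1/5
γ ⇒ β = 2/5 ⇒ 1/5 = 4/5
(β · β) + (γ ⇒ β) = 1/5 + 4/5 = 4/5
((α ⇒ γ) + ¬β) + ((β · β) + (γ ⇒ β)) = 4/5 + 4/5 = 4/5
No assignment yields a value below 4/5, so this is the minimum.

4/5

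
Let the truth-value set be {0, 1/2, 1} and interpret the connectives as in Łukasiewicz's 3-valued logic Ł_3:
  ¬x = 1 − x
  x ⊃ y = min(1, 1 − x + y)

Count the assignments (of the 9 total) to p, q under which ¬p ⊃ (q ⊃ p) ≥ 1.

p = 0, q = 0 ↦ 1  ≥
p = 0, q = 1/2 ↦ 1/2  <
p = 0, q = 1 ↦ 0  <
p = 1/2, q = 0 ↦ 1  ≥
p = 1/2, q = 1/2 ↦ 1  ≥
p = 1/2, q = 1 ↦ 1  ≥
p = 1, q = 0 ↦ 1  ≥
p = 1, q = 1/2 ↦ 1  ≥
p = 1, q = 1 ↦ 1  ≥
So 7 of the 9 assignments meet the threshold.

7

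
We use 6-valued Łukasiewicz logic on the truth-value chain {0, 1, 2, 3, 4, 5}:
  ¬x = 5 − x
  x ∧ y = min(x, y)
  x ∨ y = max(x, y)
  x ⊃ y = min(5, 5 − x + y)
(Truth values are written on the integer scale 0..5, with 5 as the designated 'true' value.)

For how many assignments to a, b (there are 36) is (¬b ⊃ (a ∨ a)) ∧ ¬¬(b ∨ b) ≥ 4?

12

value 5: 6 assignments (counts)
value 4: 6 assignments (counts)
value 3: 6 assignments
value 2: 6 assignments
value 1: 6 assignments
value 0: 6 assignments
So 12 of the 36 assignments meet the threshold.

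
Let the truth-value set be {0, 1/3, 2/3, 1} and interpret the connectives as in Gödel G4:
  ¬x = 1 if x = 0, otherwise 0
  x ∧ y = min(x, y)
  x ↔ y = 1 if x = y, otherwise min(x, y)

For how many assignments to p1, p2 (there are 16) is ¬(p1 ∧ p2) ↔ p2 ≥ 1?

p1 = 0, p2 = 0 ↦ 0  <
p1 = 0, p2 = 1/3 ↦ 1/3  <
p1 = 0, p2 = 2/3 ↦ 2/3  <
p1 = 0, p2 = 1 ↦ 1  ≥
p1 = 1/3, p2 = 0 ↦ 0  <
p1 = 1/3, p2 = 1/3 ↦ 0  <
p1 = 1/3, p2 = 2/3 ↦ 0  <
p1 = 1/3, p2 = 1 ↦ 0  <
p1 = 2/3, p2 = 0 ↦ 0  <
p1 = 2/3, p2 = 1/3 ↦ 0  <
p1 = 2/3, p2 = 2/3 ↦ 0  <
p1 = 2/3, p2 = 1 ↦ 0  <
p1 = 1, p2 = 0 ↦ 0  <
p1 = 1, p2 = 1/3 ↦ 0  <
p1 = 1, p2 = 2/3 ↦ 0  <
p1 = 1, p2 = 1 ↦ 0  <
So 1 of the 16 assignments meets the threshold.

1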